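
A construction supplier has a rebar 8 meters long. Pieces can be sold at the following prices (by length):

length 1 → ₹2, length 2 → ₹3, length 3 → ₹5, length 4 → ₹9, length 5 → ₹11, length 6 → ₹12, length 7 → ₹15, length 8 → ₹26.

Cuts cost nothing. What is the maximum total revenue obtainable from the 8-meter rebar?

26

Build r[k] bottom-up: r[k] = max over allowed piece i of (p[i] + r[k−i]).
r[1] = 2
r[2] = max(2+2, 3+0) = 4
r[3] = max(2+4, 3+2, 5+0) = 6
r[4] = max(2+6, 3+4, 5+2, 9+0) = 9
r[5] = max(2+9, 3+6, 5+4, 9+2, 11+0) = 11
r[6] = max(2+11, 3+9, 5+6, 9+4, 11+2, 12+0) = 13
r[7] = max(2+13, 3+11, 5+9, …, 12+2, 15+0) = 15
r[8] = max(2+15, 3+13, 5+11, …, 15+2, 26+0) = 26
Best is to sell the whole 8-meter piece uncut for ₹26.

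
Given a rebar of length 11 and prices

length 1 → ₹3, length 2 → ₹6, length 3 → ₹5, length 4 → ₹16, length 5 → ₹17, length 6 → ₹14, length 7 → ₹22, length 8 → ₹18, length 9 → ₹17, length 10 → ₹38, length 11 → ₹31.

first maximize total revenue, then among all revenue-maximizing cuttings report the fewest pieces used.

2

Let r[k] be the best obtainable value from length k. For each k, try every first piece i and keep the best of price[i] + r[k−i].
r[1] = 3
r[2] = 6  (first piece 1, then r[1]=3)
r[3] = 9  (first piece 1, then r[2]=6)
r[4] = 16
r[5] = 19  (first piece 1, then r[4]=16)
r[6] = 22  (first piece 1, then r[5]=19)
r[7] = 25  (first piece 1, then r[6]=22)
r[8] = 32  (first piece 4, then r[4]=16)
r[9] = 35  (first piece 1, then r[8]=32)
r[10] = 38  (first piece 1, then r[9]=35)
r[11] = 41  (first piece 1, then r[10]=38)
Maximum revenue is ₹41.
Now minimize piece count subject to staying optimal: for each k, pieces[k] = 1 + min over i with p[i]+r[k−i]=r[k] of pieces[k−i].
pieces[8] = 2
pieces[9] = 3
pieces[10] = 1
pieces[11] = 2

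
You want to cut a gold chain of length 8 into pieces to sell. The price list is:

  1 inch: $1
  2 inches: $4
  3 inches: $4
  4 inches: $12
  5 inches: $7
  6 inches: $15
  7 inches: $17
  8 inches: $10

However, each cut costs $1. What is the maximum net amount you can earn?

Consider every possible first cut. v[k] is the best of p[i]+v[k−i] over all sellable i≤k, charging 1 whenever i<k.
v[1] = 1
v[2] = max(1+1-1, 4+0) = 4
v[3] = max(1+4-1, 4+1-1, 4+0) = 4
v[4] = max(1+4-1, 4+4-1, 4+1-1, 12+0) = 12
v[5] = max(1+12-1, 4+4-1, 4+4-1, 12+1-1, 7+0) = 12
v[6] = max(1+12-1, 4+12-1, 4+4-1, 12+4-1, 7+1-1, 15+0) = 15
v[7] = max(1+15-1, 4+12-1, 4+12-1, …, 15+1-1, 17+0) = 17
v[8] = max(1+17-1, 4+15-1, 4+12-1, …, 17+1-1, 10+0) = 23
One optimal plan: pieces 4 + 4 (1 cut) → $24 − $1 = $23.

23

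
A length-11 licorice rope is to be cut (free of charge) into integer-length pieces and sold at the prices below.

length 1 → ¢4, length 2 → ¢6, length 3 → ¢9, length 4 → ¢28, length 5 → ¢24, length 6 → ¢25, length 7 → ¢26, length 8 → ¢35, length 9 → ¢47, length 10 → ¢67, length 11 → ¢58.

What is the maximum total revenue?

71

Consider every possible first cut. r[k] is the best of p[i]+r[k−i] over all sellable i≤k.
r[1] = 4
r[2] = max(4+4, 6+0) = 8
r[3] = max(4+8, 6+4, 9+0) = 12
r[4] = max(4+12, 6+8, 9+4, 28+0) = 28
r[5] = max(4+28, 6+12, 9+8, 28+4, 24+0) = 32
r[6] = max(4+32, 6+28, 9+12, 28+8, 24+4, 25+0) = 36
r[7] = max(4+36, 6+32, 9+28, …, 25+4, 26+0) = 40
r[8] = max(4+40, 6+36, 9+32, …, 26+4, 35+0) = 56
r[9] = max(4+56, 6+40, 9+36, …, 35+4, 47+0) = 60
r[10] = max(4+60, 6+56, 9+40, …, 47+4, 67+0) = 67
r[11] = max(4+67, 6+60, 9+56, …, 67+4, 58+0) = 71
One optimal cutting: 10 + 1 → ¢67 + ¢4 = ¢71.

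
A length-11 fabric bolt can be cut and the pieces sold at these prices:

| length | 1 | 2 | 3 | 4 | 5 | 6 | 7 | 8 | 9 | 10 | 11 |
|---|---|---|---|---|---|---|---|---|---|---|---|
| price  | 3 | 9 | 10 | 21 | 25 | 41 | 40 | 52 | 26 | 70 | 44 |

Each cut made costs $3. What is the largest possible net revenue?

Let v[k] be the best obtainable value from length k. For each k, try every first piece i and keep the best of price[i] + v[k−i] minus the 3 cut fee when i<k.
v[1] = 3
v[2] = max(3+3-3, 9+0) = 9
v[3] = max(3+9-3, 9+3-3, 10+0) = 10
v[4] = max(3+10-3, 9+9-3, 10+3-3, 21+0) = 21
v[5] = max(3+21-3, 9+10-3, 10+9-3, 21+3-3, 25+0) = 25
v[6] = max(3+25-3, 9+21-3, 10+10-3, 21+9-3, 25+3-3, 41+0) = 41
v[7] = max(3+41-3, 9+25-3, 10+21-3, …, 41+3-3, 40+0) = 41
v[8] = max(3+41-3, 9+41-3, 10+25-3, …, 40+3-3, 52+0) = 52
v[9] = max(3+52-3, 9+41-3, 10+41-3, …, 52+3-3, 26+0) = 52
v[10] = max(3+52-3, 9+52-3, 10+41-3, …, 26+3-3, 70+0) = 70
v[11] = max(3+70-3, 9+52-3, 10+52-3, …, 70+3-3, 44+0) = 70
One optimal plan: pieces 10 + 1 (1 cut) → $73 − $3 = $70.

70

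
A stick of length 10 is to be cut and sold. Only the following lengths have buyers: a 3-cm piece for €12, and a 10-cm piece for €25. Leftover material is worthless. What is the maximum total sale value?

36

Build f[k] bottom-up: f[k] = max over allowed piece i of (p[i] + f[k−i]).
f[1] = 0
f[2] = 0
f[3] = 12
f[4] = 12
f[5] = 12
f[6] = 24  (first piece 3, then f[3]=12)
f[7] = 24
f[8] = 24
f[9] = 36  (first piece 3, then f[6]=24)
f[10] = 36
One optimal cutting: pieces 3 + 3 + 3 with 1 cm of scrap → €36.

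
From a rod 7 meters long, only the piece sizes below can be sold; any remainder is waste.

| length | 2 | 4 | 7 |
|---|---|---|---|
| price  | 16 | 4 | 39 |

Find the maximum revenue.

Build f[k] bottom-up: f[k] = max over allowed piece i of (p[i] + f[k−i]).
f[1] = 0
f[2] = 16
f[3] = 16
f[4] = 32  (first piece 2, then f[2]=16)
f[5] = 32
f[6] = 48  (first piece 2, then f[4]=32)
f[7] = 48
One optimal cutting: pieces 2 + 2 + 2 with 1 meter of scrap → 48.

48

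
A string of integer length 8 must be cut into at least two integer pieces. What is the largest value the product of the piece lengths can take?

Define prod[k] = max over 1≤i<k of i · max(k−i, prod[k−i]); the inner max lets the remainder stay uncut if that's better.
prod[2] = 1*max(1,0) = 1*1 = 1
prod[3] = max(1*2, 2*1) = 2
prod[4] = max(1*3, 2*2, 3*1) = 4
prod[5] = max(1*4, 2*3, 3*2, 4*1) = 6
prod[6] = max(1*6, 2*4, 3*3, 4*2, 5*1) = 9
prod[7] = max(1*9, 2*6, 3*4, 4*3, 5*2, 6*1) = 12
prod[8] = max(1*12, 2*9, 3*6, …, 6*2, 7*1) = 18
One optimal split: 3 + 3 + 2; product 3*3*2 = 18.

18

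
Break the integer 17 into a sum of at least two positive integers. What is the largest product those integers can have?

Let m[k] be the best product for length k (with at least one cut). For each first piece i, the rest contributes max(k−i, m[k−i]).
m[2] = 1·max(1,0) = 1·1 = 1
m[3] = max(1·2, 2·1) = 2
m[4] = max(1·3, 2·2, 3·1) = 4
m[5] = max(1·4, 2·3, 3·2, 4·1) = 6
m[6] = max(1·6, 2·4, 3·3, 4·2, 5·1) = 9
m[7] = max(1·9, 2·6, 3·4, 4·3, 5·2, 6·1) = 12
m[8] = max(1·12, 2·9, 3·6, …, 6·2, 7·1) = 18
m[9] = max(1·18, 2·12, 3·9, …, 7·2, 8·1) = 27
m[10] = max(1·27, 2·18, 3·12, …, 8·2, 9·1) = 36
m[11] = max(1·36, 2·27, 3·18, …, 9·2, 10·1) = 54
m[12] = max(1·54, 2·36, 3·27, …, 10·2, 11·1) = 81
m[13] = max(1·81, 2·54, 3·36, …, 11·2, 12·1) = 108
m[14] = max(1·108, 2·81, 3·54, …, 12·2, 13·1) = 162
m[15] = max(1·162, 2·108, 3·81, …, 13·2, 14·1) = 243
m[16] = max(1·243, 2·162, 3·108, …, 14·2, 15·1) = 324
m[17] = max(1·324, 2·243, 3·162, …, 15·2, 16·1) = 486
One optimal split: 3 + 3 + 3 + 3 + 3 + 2; product 3·3·3·3·3·2 = 486.

486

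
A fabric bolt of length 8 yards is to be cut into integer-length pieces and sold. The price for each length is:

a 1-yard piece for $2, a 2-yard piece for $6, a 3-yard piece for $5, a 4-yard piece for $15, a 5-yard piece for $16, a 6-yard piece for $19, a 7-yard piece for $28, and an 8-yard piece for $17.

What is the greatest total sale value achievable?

Let r[k] be the best obtainable value from length k. For each k, try every first piece i and keep the best of price[i] + r[k−i].
r[1] = 2
r[2] = max(2+2, 6+0) = 6
r[3] = max(2+6, 6+2, 5+0) = 8
r[4] = max(2+8, 6+6, 5+2, 15+0) = 15
r[5] = max(2+15, 6+8, 5+6, 15+2, 16+0) = 17
r[6] = max(2+17, 6+15, 5+8, 15+6, 16+2, 19+0) = 21
r[7] = max(2+21, 6+17, 5+15, …, 19+2, 28+0) = 28
r[8] = max(2+28, 6+21, 5+17, …, 28+2, 17+0) = 30
One optimal cutting: 7 + 1 → $28 + $2 = $30.

30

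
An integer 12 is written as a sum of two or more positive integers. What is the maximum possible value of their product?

Define g[k] = max over 1≤i<k of i · max(k−i, g[k−i]); the inner max lets the remainder stay uncut if that's better.
g[2] = 1·max(1,0) = 1·1 = 1
g[3] = 1·max(2,1) = 1·2 = 2
g[4] = 2·max(2,1) = 2·2 = 4
g[5] = 2·max(3,2) = 2·3 = 6
g[6] = 3·max(3,2) = 3·3 = 9
g[7] = 2·max(5,6) = 2·6 = 12
g[8] = 2·max(6,9) = 2·9 = 18
g[9] = 3·max(6,9) = 3·9 = 27
g[10] = 2·max(8,18) = 2·18 = 36
g[11] = 2·max(9,27) = 2·27 = 54
g[12] = 3·max(9,27) = 3·27 = 81
One optimal split: 3 + 3 + 3 + 3; product 3·3·3·3 = 81.

81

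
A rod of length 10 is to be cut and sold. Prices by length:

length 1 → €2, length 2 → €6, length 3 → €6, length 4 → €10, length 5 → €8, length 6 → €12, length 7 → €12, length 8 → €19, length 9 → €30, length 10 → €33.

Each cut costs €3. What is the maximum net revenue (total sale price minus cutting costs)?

33

Consider every possible first cut. r[k] is the best of p[i]+r[k−i] over all sellable i≤k, charging 3 whenever i<k.
r[1] = 2
r[2] = max(2+2-3, 6+0) = 6
r[3] = max(2+6-3, 6+2-3, 6+0) = 6
r[4] = max(2+6-3, 6+6-3, 6+2-3, 10+0) = 10
r[5] = max(2+10-3, 6+6-3, 6+6-3, 10+2-3, 8+0) = 9
r[6] = max(2+9-3, 6+10-3, 6+6-3, 10+6-3, 8+2-3, 12+0) = 13
r[7] = max(2+13-3, 6+9-3, 6+10-3, …, 12+2-3, 12+0) = 13
r[8] = max(2+13-3, 6+13-3, 6+9-3, …, 12+2-3, 19+0) = 19
r[9] = max(2+19-3, 6+13-3, 6+13-3, …, 19+2-3, 30+0) = 30
r[10] = max(2+30-3, 6+19-3, 6+13-3, …, 30+2-3, 33+0) = 33
Best is to make no cuts and sell whole for €33.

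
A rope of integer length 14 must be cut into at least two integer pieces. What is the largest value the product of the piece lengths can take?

Fill P[k] for k=2..14: at each k try every first piece i and multiply by the better of (k−i) uncut or P[k−i].
P[2] = 1·max(1,0) = 1·1 = 1
P[3] = 1·max(2,1) = 1·2 = 2
P[4] = 2·max(2,1) = 2·2 = 4
P[5] = 2·max(3,2) = 2·3 = 6
P[6] = 3·max(3,2) = 3·3 = 9
P[7] = 2·max(5,6) = 2·6 = 12
P[8] = 2·max(6,9) = 2·9 = 18
P[9] = 3·max(6,9) = 3·9 = 27
P[10] = 2·max(8,18) = 2·18 = 36
P[11] = 2·max(9,27) = 2·27 = 54
P[12] = 3·max(9,27) = 3·27 = 81
P[13] = 2·max(11,54) = 2·54 = 108
P[14] = 2·max(12,81) = 2·81 = 162
One optimal split: 3 + 3 + 3 + 3 + 2; product 3·3·3·3·2 = 162.

162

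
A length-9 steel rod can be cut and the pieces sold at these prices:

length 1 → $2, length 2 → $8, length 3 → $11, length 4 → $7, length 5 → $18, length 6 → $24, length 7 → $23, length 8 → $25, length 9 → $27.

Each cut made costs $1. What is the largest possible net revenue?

Let v[k] be the best obtainable value from length k. For each k, try every first piece i and keep the best of price[i] + v[k−i] minus the 1 cut fee when i<k.
v[1] = 2
v[2] = max(2+2-1, 8+0) = 8
v[3] = max(2+8-1, 8+2-1, 11+0) = 11
v[4] = max(2+11-1, 8+8-1, 11+2-1, 7+0) = 15
v[5] = max(2+15-1, 8+11-1, 11+8-1, 7+2-1, 18+0) = 18
v[6] = max(2+18-1, 8+15-1, 11+11-1, 7+8-1, 18+2-1, 24+0) = 24
v[7] = max(2+24-1, 8+18-1, 11+15-1, …, 24+2-1, 23+0) = 25
v[8] = max(2+25-1, 8+24-1, 11+18-1, …, 23+2-1, 25+0) = 31
v[9] = max(2+31-1, 8+25-1, 11+24-1, …, 25+2-1, 27+0) = 34
One optimal plan: pieces 6 + 3 (1 cut) → $35 − $1 = $34.

34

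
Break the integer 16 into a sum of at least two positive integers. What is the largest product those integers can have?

324

Fill prod[k] for k=2..16: at each k try every first piece i and multiply by the better of (k−i) uncut or prod[k−i].
prod[2] = 1*max(1,0) = 1*1 = 1
prod[3] = max(1*2, 2*1) = 2
prod[4] = max(1*3, 2*2, 3*1) = 4
prod[5] = max(1*4, 2*3, 3*2, 4*1) = 6
prod[6] = max(1*6, 2*4, 3*3, 4*2, 5*1) = 9
prod[7] = max(1*9, 2*6, 3*4, 4*3, 5*2, 6*1) = 12
prod[8] = max(1*12, 2*9, 3*6, …, 6*2, 7*1) = 18
prod[9] = max(1*18, 2*12, 3*9, …, 7*2, 8*1) = 27
prod[10] = max(1*27, 2*18, 3*12, …, 8*2, 9*1) = 36
prod[11] = max(1*36, 2*27, 3*18, …, 9*2, 10*1) = 54
prod[12] = max(1*54, 2*36, 3*27, …, 10*2, 11*1) = 81
prod[13] = max(1*81, 2*54, 3*36, …, 11*2, 12*1) = 108
prod[14] = max(1*108, 2*81, 3*54, …, 12*2, 13*1) = 162
prod[15] = max(1*162, 2*108, 3*81, …, 13*2, 14*1) = 243
prod[16] = max(1*243, 2*162, 3*108, …, 14*2, 15*1) = 324
One optimal split: 3 + 3 + 3 + 3 + 2 + 2; product 3*3*3*3*2*2 = 324.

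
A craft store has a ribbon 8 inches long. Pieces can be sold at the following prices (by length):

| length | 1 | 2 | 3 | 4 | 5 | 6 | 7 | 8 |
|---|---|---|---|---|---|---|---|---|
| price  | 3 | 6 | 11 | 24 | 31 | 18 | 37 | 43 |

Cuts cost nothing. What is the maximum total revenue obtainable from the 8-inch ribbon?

Build R[k] bottom-up: R[k] = max over allowed piece i of (p[i] + R[k−i]).
R[1] = 3
R[2] = 6  (first piece 1, then R[1]=3)
R[3] = 11
R[4] = 24
R[5] = 31
R[6] = 34  (first piece 1, then R[5]=31)
R[7] = 37  (first piece 1, then R[6]=34)
R[8] = 48  (first piece 4, then R[4]=24)
One optimal cutting: 4 + 4 → ¢24 + ¢24 = ¢48.

48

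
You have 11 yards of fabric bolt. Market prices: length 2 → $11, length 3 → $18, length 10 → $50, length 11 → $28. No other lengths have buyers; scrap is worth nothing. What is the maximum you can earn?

Consider every possible first cut. r[k] is the best of p[i]+r[k−i] over all sellable i≤k.
r[1] = 0
r[2] = 11
r[3] = max(11+0, 18+0) = 18
r[4] = max(11+11, 18+0) = 22
r[5] = max(11+18, 18+11) = 29
r[6] = max(11+22, 18+18) = 36
r[7] = max(11+29, 18+22) = 40
r[8] = max(11+36, 18+29) = 47
r[9] = max(11+40, 18+36) = 54
r[10] = max(11+47, 18+40, 50+0) = 58
r[11] = max(11+54, 18+47, 50+0, 28+0) = 65
One optimal cutting: 3 + 3 + 3 + 2 → $65.

65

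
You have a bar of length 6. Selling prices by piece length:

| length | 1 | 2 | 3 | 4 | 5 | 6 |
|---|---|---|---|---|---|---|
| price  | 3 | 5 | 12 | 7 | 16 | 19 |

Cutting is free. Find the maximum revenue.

24

Build r[k] bottom-up: r[k] = max over allowed piece i of (p[i] + r[k−i]).
r[1] = 3
r[2] = max(3+3, 5+0) = 6
r[3] = max(3+6, 5+3, 12+0) = 12
r[4] = max(3+12, 5+6, 12+3, 7+0) = 15
r[5] = max(3+15, 5+12, 12+6, 7+3, 16+0) = 18
r[6] = max(3+18, 5+15, 12+12, 7+6, 16+3, 19+0) = 24
One optimal cutting: 3 + 3 → 12 + 12 = 24.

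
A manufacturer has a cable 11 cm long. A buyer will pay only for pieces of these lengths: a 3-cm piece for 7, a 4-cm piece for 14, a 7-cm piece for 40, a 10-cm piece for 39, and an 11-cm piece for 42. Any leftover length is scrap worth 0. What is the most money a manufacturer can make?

54

Build f[k] bottom-up: f[k] = max over allowed piece i of (p[i] + f[k−i]).
f[1] = 0
f[2] = 0
f[3] = 7
f[4] = max(7+0, 14+0) = 14
f[5] = max(7+0, 14+0) = 14
f[6] = max(7+7, 14+0) = 14
f[7] = max(7+14, 14+7, 40+0) = 40
f[8] = max(7+14, 14+14, 40+0) = 40
f[9] = max(7+14, 14+14, 40+0) = 40
f[10] = max(7+40, 14+14, 40+7, 39+0) = 47
f[11] = max(7+40, 14+40, 40+14, 39+0, 42+0) = 54
One optimal cutting: 7 + 4 → 54.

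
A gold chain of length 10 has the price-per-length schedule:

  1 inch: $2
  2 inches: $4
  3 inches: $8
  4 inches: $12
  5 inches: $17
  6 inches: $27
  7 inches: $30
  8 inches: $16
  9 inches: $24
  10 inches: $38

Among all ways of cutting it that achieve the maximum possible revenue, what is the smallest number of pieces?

2

Consider every possible first cut. r[k] is the best of p[i]+r[k−i] over all sellable i≤k.
r[1] = 2
r[2] = 4  (first piece 1, then r[1]=2)
r[3] = 8
r[4] = 12
r[5] = 17
r[6] = 27
r[7] = 30
r[8] = 32  (first piece 1, then r[7]=30)
r[9] = 35  (first piece 3, then r[6]=27)
r[10] = 39  (first piece 4, then r[6]=27)
Maximum revenue is $39.
Now minimize piece count subject to staying optimal: for each k, pieces[k] = 1 + min over i with p[i]+r[k−i]=r[k] of pieces[k−i].
pieces[7] = 1
pieces[8] = 2
pieces[9] = 2
pieces[10] = 2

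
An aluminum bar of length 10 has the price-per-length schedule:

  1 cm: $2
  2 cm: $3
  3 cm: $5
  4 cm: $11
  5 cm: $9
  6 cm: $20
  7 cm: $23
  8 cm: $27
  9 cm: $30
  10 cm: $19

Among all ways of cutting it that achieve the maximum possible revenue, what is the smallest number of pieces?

Consider every possible first cut. r[k] is the best of p[i]+r[k−i] over all sellable i≤k.
r[1] = 2
r[2] = 4  (first piece 1, then r[1]=2)
r[3] = 6  (first piece 1, then r[2]=4)
r[4] = 11
r[5] = 13  (first piece 1, then r[4]=11)
r[6] = 20
r[7] = 23
r[8] = 27
r[9] = 30
r[10] = 32  (first piece 1, then r[9]=30)
Maximum revenue is $32.
Now minimize piece count subject to staying optimal: for each k, pieces[k] = 1 + min over i with p[i]+r[k−i]=r[k] of pieces[k−i].
pieces[7] = 1
pieces[8] = 1
pieces[9] = 1
pieces[10] = 2

2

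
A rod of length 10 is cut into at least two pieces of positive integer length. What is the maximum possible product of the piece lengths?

Fill P[k] for k=2..10: at each k try every first piece i and multiply by the better of (k−i) uncut or P[k−i].
P[2] = 1*max(1,0) = 1*1 = 1
P[3] = 1*max(2,1) = 1*2 = 2
P[4] = 2*max(2,1) = 2*2 = 4
P[5] = 2*max(3,2) = 2*3 = 6
P[6] = 3*max(3,2) = 3*3 = 9
P[7] = 2*max(5,6) = 2*6 = 12
P[8] = 2*max(6,9) = 2*9 = 18
P[9] = 3*max(6,9) = 3*9 = 27
P[10] = 2*max(8,18) = 2*18 = 36
One optimal split: 3 + 3 + 2 + 2; product 3*3*2*2 = 36.

36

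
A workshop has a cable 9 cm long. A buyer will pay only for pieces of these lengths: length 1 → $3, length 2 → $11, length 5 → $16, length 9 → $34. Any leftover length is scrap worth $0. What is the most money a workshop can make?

47

Build r[k] bottom-up: r[k] = max over allowed piece i of (p[i] + r[k−i]).
r[1] = 3
r[2] = max(3+3, 11+0) = 11
r[3] = max(3+11, 11+3) = 14
r[4] = max(3+14, 11+11) = 22
r[5] = max(3+22, 11+14, 16+0) = 25
r[6] = max(3+25, 11+22, 16+3) = 33
r[7] = max(3+33, 11+25, 16+11) = 36
r[8] = max(3+36, 11+33, 16+14) = 44
r[9] = max(3+44, 11+36, 16+22, 34+0) = 47
One optimal cutting: 2 + 2 + 2 + 2 + 1 → $47.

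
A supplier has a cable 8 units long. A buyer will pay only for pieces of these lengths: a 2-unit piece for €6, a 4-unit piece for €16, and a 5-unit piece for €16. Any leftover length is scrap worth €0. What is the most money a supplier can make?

Let best[k] be the best obtainable value from length k. For each k, try every first piece i and keep the best of price[i] + best[k−i].
best[1] = 0
best[2] = 6
best[3] = 6
best[4] = 16
best[5] = 16
best[6] = 22  (first piece 2, then best[4]=16)
best[7] = 22
best[8] = 32  (first piece 4, then best[4]=16)
One optimal cutting: 4 + 4 → €32.

32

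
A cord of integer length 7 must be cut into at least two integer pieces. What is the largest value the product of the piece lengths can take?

Let P[k] be the best product for length k (with at least one cut). For each first piece i, the rest contributes max(k−i, P[k−i]).
P[2] = 1·max(1,0) = 1·1 = 1
P[3] = max(1·2, 2·1) = 2
P[4] = max(1·3, 2·2, 3·1) = 4
P[5] = max(1·4, 2·3, 3·2, 4·1) = 6
P[6] = max(1·6, 2·4, 3·3, 4·2, 5·1) = 9
P[7] = max(1·9, 2·6, 3·4, 4·3, 5·2, 6·1) = 12
One optimal split: 3 + 2 + 2; product 3·2·2 = 12.

12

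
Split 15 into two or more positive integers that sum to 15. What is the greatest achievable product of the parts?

243

Define P[k] = max over 1≤i<k of i · max(k−i, P[k−i]); the inner max lets the remainder stay uncut if that's better.
P[2] = 1×max(1,0) = 1×1 = 1
P[3] = max(1×2, 2×1) = 2
P[4] = max(1×3, 2×2, 3×1) = 4
P[5] = max(1×4, 2×3, 3×2, 4×1) = 6
P[6] = max(1×6, 2×4, 3×3, 4×2, 5×1) = 9
P[7] = max(1×9, 2×6, 3×4, 4×3, 5×2, 6×1) = 12
P[8] = max(1×12, 2×9, 3×6, …, 6×2, 7×1) = 18
P[9] = max(1×18, 2×12, 3×9, …, 7×2, 8×1) = 27
P[10] = max(1×27, 2×18, 3×12, …, 8×2, 9×1) = 36
P[11] = max(1×36, 2×27, 3×18, …, 9×2, 10×1) = 54
P[12] = max(1×54, 2×36, 3×27, …, 10×2, 11×1) = 81
P[13] = max(1×81, 2×54, 3×36, …, 11×2, 12×1) = 108
P[14] = max(1×108, 2×81, 3×54, …, 12×2, 13×1) = 162
P[15] = max(1×162, 2×108, 3×81, …, 13×2, 14×1) = 243
One optimal split: 3 + 3 + 3 + 3 + 3; product 3×3×3×3×3 = 243.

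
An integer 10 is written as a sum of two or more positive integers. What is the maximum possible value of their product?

36

Define m[k] = max over 1≤i<k of i · max(k−i, m[k−i]); the inner max lets the remainder stay uncut if that's better.
m[2] = 1*max(1,0) = 1*1 = 1
m[3] = 1*max(2,1) = 1*2 = 2
m[4] = 2*max(2,1) = 2*2 = 4
m[5] = 2*max(3,2) = 2*3 = 6
m[6] = 3*max(3,2) = 3*3 = 9
m[7] = 2*max(5,6) = 2*6 = 12
m[8] = 2*max(6,9) = 2*9 = 18
m[9] = 3*max(6,9) = 3*9 = 27
m[10] = 2*max(8,18) = 2*18 = 36
One optimal split: 3 + 3 + 2 + 2; product 3*3*2*2 = 36.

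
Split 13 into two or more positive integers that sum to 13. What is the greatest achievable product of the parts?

Let g[k] be the best product for length k (with at least one cut). For each first piece i, the rest contributes max(k−i, g[k−i]).
g[2] = 1×max(1,0) = 1×1 = 1
g[3] = 1×max(2,1) = 1×2 = 2
g[4] = 2×max(2,1) = 2×2 = 4
g[5] = 2×max(3,2) = 2×3 = 6
g[6] = 3×max(3,2) = 3×3 = 9
g[7] = 2×max(5,6) = 2×6 = 12
g[8] = 2×max(6,9) = 2×9 = 18
g[9] = 3×max(6,9) = 3×9 = 27
g[10] = 2×max(8,18) = 2×18 = 36
g[11] = 2×max(9,27) = 2×27 = 54
g[12] = 3×max(9,27) = 3×27 = 81
g[13] = 2×max(11,54) = 2×54 = 108
One optimal split: 3 + 3 + 3 + 2 + 2; product 3×3×3×2×2 = 108.

108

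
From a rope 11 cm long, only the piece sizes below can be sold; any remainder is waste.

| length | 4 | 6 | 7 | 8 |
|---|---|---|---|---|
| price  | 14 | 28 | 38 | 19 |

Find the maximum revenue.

52

Let r[k] be the best obtainable value from length k. For each k, try every first piece i and keep the best of price[i] + r[k−i].
r[1] = 0
r[2] = 0
r[3] = 0
r[4] = 14
r[5] = 14
r[6] = 28
r[7] = 38
r[8] = 38
r[9] = 38
r[10] = 42  (first piece 4, then r[6]=28)
r[11] = 52  (first piece 4, then r[7]=38)
One optimal cutting: 7 + 4 → $52.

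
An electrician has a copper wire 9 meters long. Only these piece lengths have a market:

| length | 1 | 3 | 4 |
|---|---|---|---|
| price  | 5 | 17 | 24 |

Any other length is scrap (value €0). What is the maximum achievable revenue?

Build f[k] bottom-up: f[k] = max over allowed piece i of (p[i] + f[k−i]).
f[1] = 5
f[2] = 10  (first piece 1, then f[1]=5)
f[3] = max(5+10, 17+0) = 17
f[4] = max(5+17, 17+5, 24+0) = 24
f[5] = max(5+24, 17+10, 24+5) = 29
f[6] = max(5+29, 17+17, 24+10) = 34
f[7] = max(5+34, 17+24, 24+17) = 41
f[8] = max(5+41, 17+29, 24+24) = 48
f[9] = max(5+48, 17+34, 24+29) = 53
One optimal cutting: 4 + 4 + 1 → €53.

53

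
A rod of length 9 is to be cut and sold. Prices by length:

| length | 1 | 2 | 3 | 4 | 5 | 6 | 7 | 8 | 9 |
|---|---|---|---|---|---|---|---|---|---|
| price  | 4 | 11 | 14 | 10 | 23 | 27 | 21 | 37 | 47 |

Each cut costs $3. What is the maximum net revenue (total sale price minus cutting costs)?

Let v[k] be the best obtainable value from length k. For each k, try every first piece i and keep the best of price[i] + v[k−i] minus the 3 cut fee when i<k.
v[1] = 4
v[2] = max(4+4-3, 11+0) = 11
v[3] = max(4+11-3, 11+4-3, 14+0) = 14
v[4] = max(4+14-3, 11+11-3, 14+4-3, 10+0) = 19
v[5] = max(4+19-3, 11+14-3, 14+11-3, 10+4-3, 23+0) = 23
v[6] = max(4+23-3, 11+19-3, 14+14-3, 10+11-3, 23+4-3, 27+0) = 27
v[7] = max(4+27-3, 11+23-3, 14+19-3, …, 27+4-3, 21+0) = 31
v[8] = max(4+31-3, 11+27-3, 14+23-3, …, 21+4-3, 37+0) = 37
v[9] = max(4+37-3, 11+31-3, 14+27-3, …, 37+4-3, 47+0) = 47
Best is to make no cuts and sell whole for $47.

47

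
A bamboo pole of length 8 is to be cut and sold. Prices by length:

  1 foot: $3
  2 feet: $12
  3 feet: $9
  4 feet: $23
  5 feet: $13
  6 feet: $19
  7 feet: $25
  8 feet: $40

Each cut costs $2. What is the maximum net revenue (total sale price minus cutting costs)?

Consider every possible first cut. net[k] is the best of p[i]+net[k−i] over all sellable i≤k, charging 2 whenever i<k.
net[1] = 3
net[2] = max(3+3-2, 12+0) = 12
net[3] = max(3+12-2, 12+3-2, 9+0) = 13
net[4] = max(3+13-2, 12+12-2, 9+3-2, 23+0) = 23
net[5] = max(3+23-2, 12+13-2, 9+12-2, 23+3-2, 13+0) = 24
net[6] = max(3+24-2, 12+23-2, 9+13-2, 23+12-2, 13+3-2, 19+0) = 33
net[7] = max(3+33-2, 12+24-2, 9+23-2, …, 19+3-2, 25+0) = 34
net[8] = max(3+34-2, 12+33-2, 9+24-2, …, 25+3-2, 40+0) = 44
One optimal plan: pieces 4 + 4 (1 cut) → $46 − $2 = $44.

44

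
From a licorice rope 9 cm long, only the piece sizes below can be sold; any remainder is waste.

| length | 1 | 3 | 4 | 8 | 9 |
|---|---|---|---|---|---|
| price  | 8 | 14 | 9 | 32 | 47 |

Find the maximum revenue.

Consider every possible first cut. r[k] is the best of p[i]+r[k−i] over all sellable i≤k.
r[1] = 8
r[2] = 16  (first piece 1, then r[1]=8)
r[3] = 24  (first piece 1, then r[2]=16)
r[4] = 32  (first piece 1, then r[3]=24)
r[5] = 40  (first piece 1, then r[4]=32)
r[6] = 48  (first piece 1, then r[5]=40)
r[7] = 56  (first piece 1, then r[6]=48)
r[8] = 64  (first piece 1, then r[7]=56)
r[9] = 72  (first piece 1, then r[8]=64)
One optimal cutting: 1 + 1 + 1 + 1 + 1 + 1 + 1 + 1 + 1 → ¢72.

72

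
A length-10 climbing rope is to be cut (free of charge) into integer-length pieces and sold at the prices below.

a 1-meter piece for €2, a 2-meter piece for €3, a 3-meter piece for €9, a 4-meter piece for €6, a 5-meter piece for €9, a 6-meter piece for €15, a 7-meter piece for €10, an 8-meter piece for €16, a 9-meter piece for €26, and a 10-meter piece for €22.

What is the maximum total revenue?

29

Consider every possible first cut. R[k] is the best of p[i]+R[k−i] over all sellable i≤k.
R[1] = 2
R[2] = max(2+2, 3+0) = 4
R[3] = max(2+4, 3+2, 9+0) = 9
R[4] = max(2+9, 3+4, 9+2, 6+0) = 11
R[5] = max(2+11, 3+9, 9+4, 6+2, 9+0) = 13
R[6] = max(2+13, 3+11, 9+9, 6+4, 9+2, 15+0) = 18
R[7] = max(2+18, 3+13, 9+11, …, 15+2, 10+0) = 20
R[8] = max(2+20, 3+18, 9+13, …, 10+2, 16+0) = 22
R[9] = max(2+22, 3+20, 9+18, …, 16+2, 26+0) = 27
R[10] = max(2+27, 3+22, 9+20, …, 26+2, 22+0) = 29
One optimal cutting: 3 + 3 + 3 + 1 → €9 + €9 + €9 + €2 = €29.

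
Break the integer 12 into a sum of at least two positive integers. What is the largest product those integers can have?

Let P[k] be the best product for length k (with at least one cut). For each first piece i, the rest contributes max(k−i, P[k−i]).
P[2] = 1×max(1,0) = 1×1 = 1
P[3] = 1×max(2,1) = 1×2 = 2
P[4] = 2×max(2,1) = 2×2 = 4
P[5] = 2×max(3,2) = 2×3 = 6
P[6] = 3×max(3,2) = 3×3 = 9
P[7] = 2×max(5,6) = 2×6 = 12
P[8] = 2×max(6,9) = 2×9 = 18
P[9] = 3×max(6,9) = 3×9 = 27
P[10] = 2×max(8,18) = 2×18 = 36
P[11] = 2×max(9,27) = 2×27 = 54
P[12] = 3×max(9,27) = 3×27 = 81
One optimal split: 3 + 3 + 3 + 3; product 3×3×3×3 = 81.

81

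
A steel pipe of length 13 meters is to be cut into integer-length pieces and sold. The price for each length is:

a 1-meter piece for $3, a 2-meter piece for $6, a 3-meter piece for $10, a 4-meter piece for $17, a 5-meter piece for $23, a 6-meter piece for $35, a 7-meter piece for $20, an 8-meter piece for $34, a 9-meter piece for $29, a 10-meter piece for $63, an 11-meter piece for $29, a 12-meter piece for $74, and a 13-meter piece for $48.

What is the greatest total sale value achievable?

Consider every possible first cut. r[k] is the best of p[i]+r[k−i] over all sellable i≤k.
r[1] = 3
r[2] = max(3+3, 6+0) = 6
r[3] = max(3+6, 6+3, 10+0) = 10
r[4] = max(3+10, 6+6, 10+3, 17+0) = 17
r[5] = max(3+17, 6+10, 10+6, 17+3, 23+0) = 23
r[6] = max(3+23, 6+17, 10+10, 17+6, 23+3, 35+0) = 35
r[7] = max(3+35, 6+23, 10+17, …, 35+3, 20+0) = 38
r[8] = max(3+38, 6+35, 10+23, …, 20+3, 34+0) = 41
r[9] = max(3+41, 6+38, 10+35, …, 34+3, 29+0) = 45
r[10] = max(3+45, 6+41, 10+38, …, 29+3, 63+0) = 63
r[11] = max(3+63, 6+45, 10+41, …, 63+3, 29+0) = 66
r[12] = max(3+66, 6+63, 10+45, …, 29+3, 74+0) = 74
r[13] = max(3+74, 6+66, 10+63, …, 74+3, 48+0) = 77
One optimal cutting: 12 + 1 → $74 + $3 = $77.

77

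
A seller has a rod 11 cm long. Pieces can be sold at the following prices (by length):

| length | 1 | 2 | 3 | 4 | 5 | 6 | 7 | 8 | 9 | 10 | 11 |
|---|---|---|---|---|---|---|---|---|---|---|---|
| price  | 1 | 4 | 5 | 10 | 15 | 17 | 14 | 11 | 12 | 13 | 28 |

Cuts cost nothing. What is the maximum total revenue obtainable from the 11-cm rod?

Let r[k] be the best obtainable value from length k. For each k, try every first piece i and keep the best of price[i] + r[k−i].
r[1] = 1
r[2] = max(1+1, 4+0) = 4
r[3] = max(1+4, 4+1, 5+0) = 5
r[4] = max(1+5, 4+4, 5+1, 10+0) = 10
r[5] = max(1+10, 4+5, 5+4, 10+1, 15+0) = 15
r[6] = max(1+15, 4+10, 5+5, 10+4, 15+1, 17+0) = 17
r[7] = max(1+17, 4+15, 5+10, …, 17+1, 14+0) = 19
r[8] = max(1+19, 4+17, 5+15, …, 14+1, 11+0) = 21
r[9] = max(1+21, 4+19, 5+17, …, 11+1, 12+0) = 25
r[10] = max(1+25, 4+21, 5+19, …, 12+1, 13+0) = 30
r[11] = max(1+30, 4+25, 5+21, …, 13+1, 28+0) = 32
One optimal cutting: 6 + 5 → $17 + $15 = $32.

32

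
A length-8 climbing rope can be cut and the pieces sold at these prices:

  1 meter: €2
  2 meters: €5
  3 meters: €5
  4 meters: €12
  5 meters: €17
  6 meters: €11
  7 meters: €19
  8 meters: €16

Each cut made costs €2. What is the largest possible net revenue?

22

Consider every possible first cut. net[k] is the best of p[i]+net[k−i] over all sellable i≤k, charging 2 whenever i<k.
net[1] = 2
net[2] = max(2+2-2, 5+0) = 5
net[3] = max(2+5-2, 5+2-2, 5+0) = 5
net[4] = max(2+5-2, 5+5-2, 5+2-2, 12+0) = 12
net[5] = max(2+12-2, 5+5-2, 5+5-2, 12+2-2, 17+0) = 17
net[6] = max(2+17-2, 5+12-2, 5+5-2, 12+5-2, 17+2-2, 11+0) = 17
net[7] = max(2+17-2, 5+17-2, 5+12-2, …, 11+2-2, 19+0) = 20
net[8] = max(2+20-2, 5+17-2, 5+17-2, …, 19+2-2, 16+0) = 22
One optimal plan: pieces 4 + 4 (1 cut) → €24 − €2 = €22.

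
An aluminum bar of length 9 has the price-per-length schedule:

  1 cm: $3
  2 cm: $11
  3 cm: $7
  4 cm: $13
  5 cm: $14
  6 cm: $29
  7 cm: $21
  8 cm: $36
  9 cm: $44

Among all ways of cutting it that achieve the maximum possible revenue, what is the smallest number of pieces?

Build r[k] bottom-up: r[k] = max over allowed piece i of (p[i] + r[k−i]).
r[1] = 3
r[2] = max(3+3, 11+0) = 11
r[3] = max(3+11, 11+3, 7+0) = 14
r[4] = max(3+14, 11+11, 7+3, 13+0) = 22
r[5] = max(3+22, 11+14, 7+11, 13+3, 14+0) = 25
r[6] = max(3+25, 11+22, 7+14, 13+11, 14+3, 29+0) = 33
r[7] = max(3+33, 11+25, 7+22, …, 29+3, 21+0) = 36
r[8] = max(3+36, 11+33, 7+25, …, 21+3, 36+0) = 44
r[9] = max(3+44, 11+36, 7+33, …, 36+3, 44+0) = 47
Maximum revenue is $47.
Now minimize piece count subject to staying optimal: for each k, pieces[k] = 1 + min over i with p[i]+r[k−i]=r[k] of pieces[k−i].
pieces[6] = 3
pieces[7] = 4
pieces[8] = 4
pieces[9] = 5

5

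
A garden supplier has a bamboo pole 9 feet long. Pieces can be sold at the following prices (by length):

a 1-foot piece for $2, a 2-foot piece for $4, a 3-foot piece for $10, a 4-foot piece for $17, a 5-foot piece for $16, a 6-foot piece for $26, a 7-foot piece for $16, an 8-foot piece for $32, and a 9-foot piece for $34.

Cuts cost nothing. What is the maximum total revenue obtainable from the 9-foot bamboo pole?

Build v[k] bottom-up: v[k] = max over allowed piece i of (p[i] + v[k−i]).
v[1] = 2
v[2] = max(2+2, 4+0) = 4
v[3] = max(2+4, 4+2, 10+0) = 10
v[4] = max(2+10, 4+4, 10+2, 17+0) = 17
v[5] = max(2+17, 4+10, 10+4, 17+2, 16+0) = 19
v[6] = max(2+19, 4+17, 10+10, 17+4, 16+2, 26+0) = 26
v[7] = max(2+26, 4+19, 10+17, …, 26+2, 16+0) = 28
v[8] = max(2+28, 4+26, 10+19, …, 16+2, 32+0) = 34
v[9] = max(2+34, 4+28, 10+26, …, 32+2, 34+0) = 36
One optimal cutting: 4 + 4 + 1 → $17 + $17 + $2 = $36.

36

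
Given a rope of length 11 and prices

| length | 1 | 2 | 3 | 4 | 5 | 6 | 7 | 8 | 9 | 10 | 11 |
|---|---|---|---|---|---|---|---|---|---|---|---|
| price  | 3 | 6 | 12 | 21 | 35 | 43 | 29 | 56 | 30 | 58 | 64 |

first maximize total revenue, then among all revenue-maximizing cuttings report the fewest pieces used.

Let r[k] be the best obtainable value from length k. For each k, try every first piece i and keep the best of price[i] + r[k−i].
r[1] = 3
r[2] = 6  (first piece 1, then r[1]=3)
r[3] = 12
r[4] = 21
r[5] = 35
r[6] = 43
r[7] = 46  (first piece 1, then r[6]=43)
r[8] = 56
r[9] = 59  (first piece 1, then r[8]=56)
r[10] = 70  (first piece 5, then r[5]=35)
r[11] = 78  (first piece 5, then r[6]=43)
Maximum revenue is $78.
Now minimize piece count subject to staying optimal: for each k, pieces[k] = 1 + min over i with p[i]+r[k−i]=r[k] of pieces[k−i].
pieces[8] = 1
pieces[9] = 2
pieces[10] = 2
pieces[11] = 2

2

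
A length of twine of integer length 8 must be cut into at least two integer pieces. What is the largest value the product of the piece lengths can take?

Let f[k] be the best product for length k (with at least one cut). For each first piece i, the rest contributes max(k−i, f[k−i]).
f[2] = 1×max(1,0) = 1×1 = 1
f[3] = 1×max(2,1) = 1×2 = 2
f[4] = 2×max(2,1) = 2×2 = 4
f[5] = 2×max(3,2) = 2×3 = 6
f[6] = 3×max(3,2) = 3×3 = 9
f[7] = 2×max(5,6) = 2×6 = 12
f[8] = 2×max(6,9) = 2×9 = 18
One optimal split: 3 + 3 + 2; product 3×3×2 = 18.

18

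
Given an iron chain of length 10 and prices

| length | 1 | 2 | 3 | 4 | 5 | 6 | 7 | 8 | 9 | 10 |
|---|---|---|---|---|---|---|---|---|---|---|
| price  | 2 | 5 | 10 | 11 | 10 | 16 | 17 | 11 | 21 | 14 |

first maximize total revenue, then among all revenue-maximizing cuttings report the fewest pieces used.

Consider every possible first cut. r[k] is the best of p[i]+r[k−i] over all sellable i≤k.
r[1] = 2
r[2] = max(2+2, 5+0) = 5
r[3] = max(2+5, 5+2, 10+0) = 10
r[4] = max(2+10, 5+5, 10+2, 11+0) = 12
r[5] = max(2+12, 5+10, 10+5, 11+2, 10+0) = 15
r[6] = max(2+15, 5+12, 10+10, 11+5, 10+2, 16+0) = 20
r[7] = max(2+20, 5+15, 10+12, …, 16+2, 17+0) = 22
r[8] = max(2+22, 5+20, 10+15, …, 17+2, 11+0) = 25
r[9] = max(2+25, 5+22, 10+20, …, 11+2, 21+0) = 30
r[10] = max(2+30, 5+25, 10+22, …, 21+2, 14+0) = 32
Maximum revenue is $32.
Now minimize piece count subject to staying optimal: for each k, pieces[k] = 1 + min over i with p[i]+r[k−i]=r[k] of pieces[k−i].
pieces[7] = 3
pieces[8] = 3
pieces[9] = 3
pieces[10] = 4

4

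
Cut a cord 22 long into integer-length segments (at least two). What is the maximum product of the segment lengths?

Let f[k] be the best product for length k (with at least one cut). For each first piece i, the rest contributes max(k−i, f[k−i]).
Small cases: f[2]=1, f[3]=2, f[4]=4, f[5]=6, f[6]=9, f[7]=12, f[8]=18, f[9]=27, f[10]=36, f[11]=54, f[12]=81, f[13]=108, f[14]=162, f[15]=243, f[16]=324, f[17]=486.
f[18] = max(1*486, 2*324, 3*243, …, 16*2, 17*1) = 729
f[19] = max(1*729, 2*486, 3*324, …, 17*2, 18*1) = 972
f[20] = max(1*972, 2*729, 3*486, …, 18*2, 19*1) = 1458
f[21] = max(1*1458, 2*972, 3*729, …, 19*2, 20*1) = 2187
f[22] = max(1*2187, 2*1458, 3*972, …, 20*2, 21*1) = 2916
One optimal split: 3 + 3 + 3 + 3 + 3 + 3 + 2 + 2; product 3*3*3*3*3*3*2*2 = 2916.

2916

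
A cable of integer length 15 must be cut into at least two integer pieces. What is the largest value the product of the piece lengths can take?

243

Let g[k] be the best product for length k (with at least one cut). For each first piece i, the rest contributes max(k−i, g[k−i]).
g[2] = 1·max(1,0) = 1·1 = 1
g[3] = 1·max(2,1) = 1·2 = 2
g[4] = 2·max(2,1) = 2·2 = 4
g[5] = 2·max(3,2) = 2·3 = 6
g[6] = 3·max(3,2) = 3·3 = 9
g[7] = 2·max(5,6) = 2·6 = 12
g[8] = 2·max(6,9) = 2·9 = 18
g[9] = 3·max(6,9) = 3·9 = 27
g[10] = 2·max(8,18) = 2·18 = 36
g[11] = 2·max(9,27) = 2·27 = 54
g[12] = 3·max(9,27) = 3·27 = 81
g[13] = 2·max(11,54) = 2·54 = 108
g[14] = 2·max(12,81) = 2·81 = 162
g[15] = 3·max(12,81) = 3·81 = 243
One optimal split: 3 + 3 + 3 + 3 + 3; product 3·3·3·3·3 = 243.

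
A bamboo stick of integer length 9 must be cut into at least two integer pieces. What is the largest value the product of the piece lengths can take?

27

Fill prod[k] for k=2..9: at each k try every first piece i and multiply by the better of (k−i) uncut or prod[k−i].
prod[2] = 1·max(1,0) = 1·1 = 1
prod[3] = 1·max(2,1) = 1·2 = 2
prod[4] = 2·max(2,1) = 2·2 = 4
prod[5] = 2·max(3,2) = 2·3 = 6
prod[6] = 3·max(3,2) = 3·3 = 9
prod[7] = 2·max(5,6) = 2·6 = 12
prod[8] = 2·max(6,9) = 2·9 = 18
prod[9] = 3·max(6,9) = 3·9 = 27
One optimal split: 3 + 3 + 3; product 3·3·3 = 27.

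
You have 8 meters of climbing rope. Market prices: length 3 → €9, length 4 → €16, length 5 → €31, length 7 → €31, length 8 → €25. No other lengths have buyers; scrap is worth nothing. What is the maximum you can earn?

40

Build f[k] bottom-up: f[k] = max over allowed piece i of (p[i] + f[k−i]).
f[1] = 0
f[2] = 0
f[3] = 9
f[4] = max(9+0, 16+0) = 16
f[5] = max(9+0, 16+0, 31+0) = 31
f[6] = max(9+9, 16+0, 31+0) = 31
f[7] = max(9+16, 16+9, 31+0, 31+0) = 31
f[8] = max(9+31, 16+16, 31+9, 31+0, 25+0) = 40
One optimal cutting: 5 + 3 → €40.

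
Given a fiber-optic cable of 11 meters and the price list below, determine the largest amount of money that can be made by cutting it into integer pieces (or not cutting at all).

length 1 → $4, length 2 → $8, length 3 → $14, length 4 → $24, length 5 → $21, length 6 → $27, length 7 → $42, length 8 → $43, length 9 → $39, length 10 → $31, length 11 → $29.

66

Consider every possible first cut. v[k] is the best of p[i]+v[k−i] over all sellable i≤k.
v[1] = 4
v[2] = 8  (first piece 1, then v[1]=4)
v[3] = 14
v[4] = 24
v[5] = 28  (first piece 1, then v[4]=24)
v[6] = 32  (first piece 1, then v[5]=28)
v[7] = 42
v[8] = 48  (first piece 4, then v[4]=24)
v[9] = 52  (first piece 1, then v[8]=48)
v[10] = 56  (first piece 1, then v[9]=52)
v[11] = 66  (first piece 4, then v[7]=42)
One optimal cutting: 7 + 4 → $42 + $24 = $66.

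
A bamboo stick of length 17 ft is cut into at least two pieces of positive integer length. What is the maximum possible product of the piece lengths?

Fill P[k] for k=2..17: at each k try every first piece i and multiply by the better of (k−i) uncut or P[k−i].
P[2] = 1·max(1,0) = 1·1 = 1
P[3] = 1·max(2,1) = 1·2 = 2
P[4] = 2·max(2,1) = 2·2 = 4
P[5] = 2·max(3,2) = 2·3 = 6
P[6] = 3·max(3,2) = 3·3 = 9
P[7] = 2·max(5,6) = 2·6 = 12
P[8] = 2·max(6,9) = 2·9 = 18
P[9] = 3·max(6,9) = 3·9 = 27
P[10] = 2·max(8,18) = 2·18 = 36
P[11] = 2·max(9,27) = 2·27 = 54
P[12] = 3·max(9,27) = 3·27 = 81
P[13] = 2·max(11,54) = 2·54 = 108
P[14] = 2·max(12,81) = 2·81 = 162
P[15] = 3·max(12,81) = 3·81 = 243
P[16] = 2·max(14,162) = 2·162 = 324
P[17] = 2·max(15,243) = 2·243 = 486
One optimal split: 3 + 3 + 3 + 3 + 3 + 2; product 3·3·3·3·3·2 = 486.

486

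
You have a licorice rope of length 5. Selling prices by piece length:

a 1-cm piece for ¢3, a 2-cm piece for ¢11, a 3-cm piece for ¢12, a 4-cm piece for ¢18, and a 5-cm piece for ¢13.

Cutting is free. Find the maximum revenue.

Let v[k] be the best obtainable value from length k. For each k, try every first piece i and keep the best of price[i] + v[k−i].
v[1] = 3
v[2] = 11
v[3] = 14  (first piece 1, then v[2]=11)
v[4] = 22  (first piece 2, then v[2]=11)
v[5] = 25  (first piece 1, then v[4]=22)
One optimal cutting: 2 + 2 + 1 → ¢11 + ¢11 + ¢3 = ¢25.

25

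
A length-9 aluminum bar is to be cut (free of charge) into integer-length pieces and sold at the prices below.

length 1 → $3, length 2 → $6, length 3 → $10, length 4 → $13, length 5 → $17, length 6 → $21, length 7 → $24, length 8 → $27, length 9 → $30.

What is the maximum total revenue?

Let v[k] be the best obtainable value from length k. For each k, try every first piece i and keep the best of price[i] + v[k−i].
v[1] = 3
v[2] = 6  (first piece 1, then v[1]=3)
v[3] = 10
v[4] = 13  (first piece 1, then v[3]=10)
v[5] = 17
v[6] = 21
v[7] = 24  (first piece 1, then v[6]=21)
v[8] = 27  (first piece 1, then v[7]=24)
v[9] = 31  (first piece 3, then v[6]=21)
One optimal cutting: 6 + 3 → $21 + $10 = $31.

31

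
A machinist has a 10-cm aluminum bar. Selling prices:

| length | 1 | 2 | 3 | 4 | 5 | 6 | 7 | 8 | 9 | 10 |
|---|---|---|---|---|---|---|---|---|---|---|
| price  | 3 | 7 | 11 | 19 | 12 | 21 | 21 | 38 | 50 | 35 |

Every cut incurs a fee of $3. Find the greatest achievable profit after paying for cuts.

Build r[k] bottom-up: r[k] = max over allowed piece i of (p[i] + r[k−i]) − 3 per cut.
r[1] = 3
r[2] = max(3+3-3, 7+0) = 7
r[3] = max(3+7-3, 7+3-3, 11+0) = 11
r[4] = max(3+11-3, 7+7-3, 11+3-3, 19+0) = 19
r[5] = max(3+19-3, 7+11-3, 11+7-3, 19+3-3, 12+0) = 19
r[6] = max(3+19-3, 7+19-3, 11+11-3, 19+7-3, 12+3-3, 21+0) = 23
r[7] = max(3+23-3, 7+19-3, 11+19-3, …, 21+3-3, 21+0) = 27
r[8] = max(3+27-3, 7+23-3, 11+19-3, …, 21+3-3, 38+0) = 38
r[9] = max(3+38-3, 7+27-3, 11+23-3, …, 38+3-3, 50+0) = 50
r[10] = max(3+50-3, 7+38-3, 11+27-3, …, 50+3-3, 35+0) = 50
One optimal plan: pieces 9 + 1 (1 cut) → $53 − $3 = $50.

50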